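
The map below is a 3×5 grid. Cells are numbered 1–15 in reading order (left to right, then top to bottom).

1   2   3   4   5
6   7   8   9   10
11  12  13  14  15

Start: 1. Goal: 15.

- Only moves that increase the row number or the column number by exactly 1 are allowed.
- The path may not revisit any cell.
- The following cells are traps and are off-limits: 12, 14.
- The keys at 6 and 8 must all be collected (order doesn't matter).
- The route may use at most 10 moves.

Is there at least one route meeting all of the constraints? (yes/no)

yes

One route that works: 1 → 6 → 7 → 8 → 9 → 10 → 15.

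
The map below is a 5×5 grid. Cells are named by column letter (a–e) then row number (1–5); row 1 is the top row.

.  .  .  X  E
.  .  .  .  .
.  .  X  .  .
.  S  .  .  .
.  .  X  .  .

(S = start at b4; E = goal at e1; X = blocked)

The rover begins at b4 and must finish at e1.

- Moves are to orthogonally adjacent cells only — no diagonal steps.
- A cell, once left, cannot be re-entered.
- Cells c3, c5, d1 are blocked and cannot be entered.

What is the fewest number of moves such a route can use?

6

The Manhattan distance from b4 to e1 is |4−1| + |2−5| = 6, so at least 6 moves are needed.
A route of 6 moves achieves this: b4 → b3 → b2 → c2 → d2 → e2 → e1.
Since 6 matches the lower bound, it is optimal.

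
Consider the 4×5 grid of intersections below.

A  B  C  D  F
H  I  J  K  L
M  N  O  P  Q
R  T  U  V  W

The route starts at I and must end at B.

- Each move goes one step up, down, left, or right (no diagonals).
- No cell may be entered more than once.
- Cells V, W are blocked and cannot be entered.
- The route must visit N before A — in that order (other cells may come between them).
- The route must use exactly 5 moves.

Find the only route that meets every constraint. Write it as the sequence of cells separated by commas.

I, N, M, H, A, B

The waypoints must appear in the order N, A, with no cell reused.
Route from I: down 1 to N, left 1 to M, up 2 to A, right 1 to B — 5 moves in all.
Check: order respected (N at step 1, A at step 4); 5 moves as required.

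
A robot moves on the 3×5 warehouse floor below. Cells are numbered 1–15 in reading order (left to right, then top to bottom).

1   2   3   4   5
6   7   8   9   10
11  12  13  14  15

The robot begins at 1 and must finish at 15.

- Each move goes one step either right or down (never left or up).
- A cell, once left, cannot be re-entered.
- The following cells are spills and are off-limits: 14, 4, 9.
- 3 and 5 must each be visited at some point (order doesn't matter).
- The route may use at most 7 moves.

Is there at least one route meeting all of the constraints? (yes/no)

no

Right/down moves force the required cells to be taken in the order 3, 5. Every right/down route from 3 to 5 runs into a blocked cell, so that leg cannot be completed.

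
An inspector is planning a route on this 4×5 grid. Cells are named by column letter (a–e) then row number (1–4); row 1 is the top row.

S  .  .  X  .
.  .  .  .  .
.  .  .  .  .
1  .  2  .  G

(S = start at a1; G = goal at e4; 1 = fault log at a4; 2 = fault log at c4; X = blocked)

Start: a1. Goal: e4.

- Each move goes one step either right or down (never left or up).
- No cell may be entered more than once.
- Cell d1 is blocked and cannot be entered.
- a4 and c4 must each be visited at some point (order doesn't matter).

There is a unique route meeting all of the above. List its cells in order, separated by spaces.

Moves only go right or down, so the column and row indices never decrease.
Route from a1: down 3 to a4, right 4 to e4 — 7 moves in all.
Check: all required cells visited.

a1 a2 a3 a4 b4 c4 d4 e4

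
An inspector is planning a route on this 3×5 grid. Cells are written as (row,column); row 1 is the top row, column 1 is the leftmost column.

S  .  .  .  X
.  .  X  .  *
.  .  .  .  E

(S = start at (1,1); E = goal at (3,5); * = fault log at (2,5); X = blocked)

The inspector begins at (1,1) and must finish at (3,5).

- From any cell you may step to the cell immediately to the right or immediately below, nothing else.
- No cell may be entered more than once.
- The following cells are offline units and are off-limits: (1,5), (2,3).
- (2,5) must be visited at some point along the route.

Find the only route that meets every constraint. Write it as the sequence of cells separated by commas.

(1,1), (1,2), (1,3), (1,4), (2,4), (2,5), (3,5)

Moves only go right or down, so the column and row indices never decrease.
Route from (1,1): right 3 to (1,4), down 1 to (2,4), right 1 to (2,5), down 1 to (3,5) — 6 moves in all.
Check: all required cells visited.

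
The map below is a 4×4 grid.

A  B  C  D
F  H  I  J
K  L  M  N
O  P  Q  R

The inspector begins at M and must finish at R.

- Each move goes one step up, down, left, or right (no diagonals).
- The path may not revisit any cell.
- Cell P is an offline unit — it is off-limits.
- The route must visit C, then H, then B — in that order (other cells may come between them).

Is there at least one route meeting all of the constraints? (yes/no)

Ignoring the required order, 10 revisit-free routes from M to R pass through all of C, H, and B; the waypoint orders that occur are H → B → C (9); B → H → C (1) — never C → H → B.

no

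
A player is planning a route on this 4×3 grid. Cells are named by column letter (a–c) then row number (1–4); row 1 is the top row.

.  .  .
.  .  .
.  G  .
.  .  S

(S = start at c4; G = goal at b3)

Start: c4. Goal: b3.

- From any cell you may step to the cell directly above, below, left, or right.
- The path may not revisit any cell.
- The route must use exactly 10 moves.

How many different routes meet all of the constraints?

Need simple routes of exactly 10 moves from c4 to b3 (Manhattan distance 2, so 4 moves are spent on a detour and 4 undoing it).
Enumerating: c4 c3 c2 c1 b1 b2 a2 a3 a4 b4 b3 | c4 c3 c2 c1 b1 a1 a2 a3 a4 b4 b3 | c4 c3 c2 b2 b1 a1 a2 a3 a4 b4 b3 | c4 b4 a4 a3 a2 a1 b1 b2 c2 c3 b3 | c4 b4 a4 a3 a2 a1 b1 c1 c2 c3 b3 | c4 b4 a4 a3 a2 a1 b1 c1 c2 b2 b3 | c4 b4 a4 a3 a2 b2 b1 c1 c2 c3 b3.
That gives 7 routes.

7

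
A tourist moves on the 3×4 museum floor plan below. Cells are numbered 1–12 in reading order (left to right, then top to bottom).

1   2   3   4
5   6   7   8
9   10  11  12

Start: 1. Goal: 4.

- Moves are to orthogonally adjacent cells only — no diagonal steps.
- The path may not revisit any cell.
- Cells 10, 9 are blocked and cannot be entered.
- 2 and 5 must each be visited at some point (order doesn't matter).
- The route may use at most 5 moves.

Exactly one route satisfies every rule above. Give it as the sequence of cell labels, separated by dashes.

Any route must reach 2 and 5 and still end at 4 within 5 moves, so the order of the required stops is forced.
Route from 1: down 1 to 5, right 1 to 6, up 1 to 2, right 2 to 4 — 5 moves in all.
Check: all required cells visited; 5 ≤ 5 moves.

1 - 5 - 6 - 2 - 3 - 4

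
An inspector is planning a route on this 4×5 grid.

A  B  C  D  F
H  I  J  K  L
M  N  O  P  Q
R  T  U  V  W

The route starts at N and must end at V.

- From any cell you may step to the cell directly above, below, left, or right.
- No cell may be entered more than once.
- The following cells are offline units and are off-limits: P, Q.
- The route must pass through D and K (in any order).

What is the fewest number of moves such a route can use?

9

Any route passes through D and K in some order between N and V. Summing Manhattan distances along each leg and taking the cheapest ordering (N → D → K → V) gives a lower bound of 4 + 1 + 2 = 7 moves.
That bound ignores the blocked cells. Measuring each leg by the fewest moves that actually steer around them (N→D: 4; D→K: 1; K→V: 4) raises the lower bound to 9.
A route of 9 moves exists: N → I → B → C → D → K → J → O → U → V.
Since 9 matches that lower bound, it is optimal.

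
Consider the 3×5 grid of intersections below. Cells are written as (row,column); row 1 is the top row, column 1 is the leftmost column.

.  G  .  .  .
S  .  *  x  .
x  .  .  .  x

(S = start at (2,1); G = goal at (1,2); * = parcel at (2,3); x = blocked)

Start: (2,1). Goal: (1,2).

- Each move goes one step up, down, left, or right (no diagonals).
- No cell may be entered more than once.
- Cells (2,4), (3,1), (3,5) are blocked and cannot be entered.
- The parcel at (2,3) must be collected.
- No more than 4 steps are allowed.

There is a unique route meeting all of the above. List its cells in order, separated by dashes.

The 4-move cap with required stops at (2,3) leaves no slack for detours.
Route from (2,1): right 2 to (2,3), up 1 to (1,3), left 1 to (1,2) — 4 moves in all.
Check: all required cells visited; 4 ≤ 4 moves.

(2,1) - (2,2) - (2,3) - (1,3) - (1,2)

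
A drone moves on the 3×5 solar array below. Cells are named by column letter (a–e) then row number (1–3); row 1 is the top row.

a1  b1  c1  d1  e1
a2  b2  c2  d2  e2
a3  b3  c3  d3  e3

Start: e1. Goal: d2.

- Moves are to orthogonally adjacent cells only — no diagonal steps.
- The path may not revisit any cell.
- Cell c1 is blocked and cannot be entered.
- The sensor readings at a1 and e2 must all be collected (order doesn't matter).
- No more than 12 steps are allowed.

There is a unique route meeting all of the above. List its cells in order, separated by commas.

e1, e2, e3, d3, c3, b3, a3, a2, a1, b1, b2, c2, d2

The 12-move cap with required stops at a1, e2 leaves no slack for detours.
Route from e1: 2× down (reaching e3), 4× left (reaching a3), 2× up (reaching a1), right to b1, down to b2, 2× right (reaching d2) — 12 moves in all.
Check: all required cells visited; 12 ≤ 12 moves.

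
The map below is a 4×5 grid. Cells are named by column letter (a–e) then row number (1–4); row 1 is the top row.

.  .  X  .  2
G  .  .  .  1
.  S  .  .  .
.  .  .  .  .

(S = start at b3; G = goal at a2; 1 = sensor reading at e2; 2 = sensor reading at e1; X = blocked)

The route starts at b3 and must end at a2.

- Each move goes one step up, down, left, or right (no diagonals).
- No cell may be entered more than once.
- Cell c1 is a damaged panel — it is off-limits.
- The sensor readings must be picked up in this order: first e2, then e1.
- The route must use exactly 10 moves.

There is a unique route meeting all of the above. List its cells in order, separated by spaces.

The waypoints must appear in the order e2, e1, with no cell reused.
Route from b3: right 3 to e3, up 2 to e1, left 1 to d1, down 1 to d2, left 3 to a2 — 10 moves in all.
Check: order respected (1 at step 4, 2 at step 5); 10 moves as required.

b3 c3 d3 e3 e2 e1 d1 d2 c2 b2 a2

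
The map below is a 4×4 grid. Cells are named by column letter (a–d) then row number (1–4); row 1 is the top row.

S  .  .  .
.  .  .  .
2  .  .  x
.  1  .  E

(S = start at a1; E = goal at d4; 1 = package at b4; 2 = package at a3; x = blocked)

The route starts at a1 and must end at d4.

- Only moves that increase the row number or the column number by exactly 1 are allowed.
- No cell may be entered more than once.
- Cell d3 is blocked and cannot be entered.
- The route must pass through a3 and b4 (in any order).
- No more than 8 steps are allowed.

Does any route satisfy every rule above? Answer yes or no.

yes

One route that works: a1 → a2 → a3 → a4 → b4 → c4 → d4.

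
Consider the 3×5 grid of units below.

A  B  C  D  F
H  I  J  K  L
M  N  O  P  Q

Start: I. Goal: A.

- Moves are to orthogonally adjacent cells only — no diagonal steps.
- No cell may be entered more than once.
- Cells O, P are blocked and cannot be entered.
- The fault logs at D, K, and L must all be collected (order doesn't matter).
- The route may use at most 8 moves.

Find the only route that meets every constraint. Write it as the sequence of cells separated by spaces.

I J K L F D C B A

The 8-move cap with required stops at D, K, L leaves no slack for detours.
Route from I: 3× right (reaching L), up to F, 4× left (reaching A) — 8 moves in all.
Check: all required cells visited; 8 ≤ 8 moves.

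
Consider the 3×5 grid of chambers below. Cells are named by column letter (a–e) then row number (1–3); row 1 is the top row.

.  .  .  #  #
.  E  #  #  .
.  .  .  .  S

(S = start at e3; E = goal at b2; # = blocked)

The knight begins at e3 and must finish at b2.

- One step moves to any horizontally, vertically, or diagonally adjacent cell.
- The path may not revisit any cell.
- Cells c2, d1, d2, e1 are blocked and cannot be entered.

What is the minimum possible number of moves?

With diagonal moves allowed, the Chebyshev distance max(|Δrow|,|Δcol|) from e3 to b2 is 3, so at least 3 moves are needed.
A route of 3 moves achieves this: e3 → d3 → c3 → b2.
Since 3 matches the lower bound, it is optimal.

3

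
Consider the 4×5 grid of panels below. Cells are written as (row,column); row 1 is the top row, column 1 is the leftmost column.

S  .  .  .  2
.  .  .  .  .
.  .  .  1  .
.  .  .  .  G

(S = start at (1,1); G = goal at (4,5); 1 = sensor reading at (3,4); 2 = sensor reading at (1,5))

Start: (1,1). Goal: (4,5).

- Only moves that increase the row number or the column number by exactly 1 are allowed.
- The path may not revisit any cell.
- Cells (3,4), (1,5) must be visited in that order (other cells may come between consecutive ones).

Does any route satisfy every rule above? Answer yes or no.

(1,5) lies above (3,4), so going from (3,4) to (1,5) would need an upward move — but moves only go right/down, so (3,4) cannot be visited before (1,5).

no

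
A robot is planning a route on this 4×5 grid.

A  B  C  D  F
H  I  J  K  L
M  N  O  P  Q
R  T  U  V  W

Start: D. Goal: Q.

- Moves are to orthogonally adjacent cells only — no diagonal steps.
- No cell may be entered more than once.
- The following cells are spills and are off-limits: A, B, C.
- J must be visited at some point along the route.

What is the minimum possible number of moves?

Any route passes through J somewhere between D and Q. Summing Manhattan distances along the two legs (D → J → Q) gives a lower bound of 2 + 3 = 5 moves.
A route of 5 moves achieves this: D → K → J → O → P → Q.
Since 5 matches the lower bound, it is optimal.

5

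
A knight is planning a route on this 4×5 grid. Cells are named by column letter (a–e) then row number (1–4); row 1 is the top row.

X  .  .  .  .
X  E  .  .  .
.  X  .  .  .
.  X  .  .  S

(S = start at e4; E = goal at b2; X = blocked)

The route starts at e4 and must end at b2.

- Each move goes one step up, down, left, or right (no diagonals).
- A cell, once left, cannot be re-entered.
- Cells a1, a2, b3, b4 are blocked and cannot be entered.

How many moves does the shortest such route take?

The Manhattan distance from e4 to b2 is |4−2| + |5−2| = 5, so at least 5 moves are needed.
A route of 5 moves achieves this: e4 → e3 → e2 → d2 → c2 → b2.
Since 5 matches the lower bound, it is optimal.

5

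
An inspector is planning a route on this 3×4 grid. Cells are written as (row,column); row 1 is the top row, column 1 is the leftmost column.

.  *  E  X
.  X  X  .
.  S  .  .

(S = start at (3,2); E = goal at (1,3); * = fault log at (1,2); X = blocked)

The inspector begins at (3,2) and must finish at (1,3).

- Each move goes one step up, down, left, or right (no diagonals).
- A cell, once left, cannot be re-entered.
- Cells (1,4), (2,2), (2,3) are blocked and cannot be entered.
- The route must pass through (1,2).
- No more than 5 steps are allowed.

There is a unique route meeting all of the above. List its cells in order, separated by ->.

(3,2) -> (3,1) -> (2,1) -> (1,1) -> (1,2) -> (1,3)

Any route must reach (1,2) and still end at (1,3) within 5 moves, so the order of the required stops is forced.
Route from (3,2): left to (3,1), 2× up (reaching (1,1)), 2× right (reaching (1,3)) — 5 moves in all.
Check: all required cells visited; 5 ≤ 5 moves.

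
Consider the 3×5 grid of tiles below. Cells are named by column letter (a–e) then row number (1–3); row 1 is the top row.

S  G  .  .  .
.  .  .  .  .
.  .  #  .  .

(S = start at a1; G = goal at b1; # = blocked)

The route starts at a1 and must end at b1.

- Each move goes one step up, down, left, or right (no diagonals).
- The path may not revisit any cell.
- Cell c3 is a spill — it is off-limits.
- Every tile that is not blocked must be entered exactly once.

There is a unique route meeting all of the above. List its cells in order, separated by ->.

Need to visit all 14 open cells exactly once, starting at a1 and ending at b1.
Cell a3 has only two open neighbours (a2 and b3), so the path must pass straight through it: one of those is the cell it's entered from and the other is where it exits.
Route from a1: down 2 to a3, right 1 to b3, up 1 to b2, right 2 to d2, down 1 to d3, right 1 to e3, up 2 to e1, left 3 to b1 — 13 moves in all.
Check: all 14 open cells covered.

a1 -> a2 -> a3 -> b3 -> b2 -> c2 -> d2 -> d3 -> e3 -> e2 -> e1 -> d1 -> c1 -> b1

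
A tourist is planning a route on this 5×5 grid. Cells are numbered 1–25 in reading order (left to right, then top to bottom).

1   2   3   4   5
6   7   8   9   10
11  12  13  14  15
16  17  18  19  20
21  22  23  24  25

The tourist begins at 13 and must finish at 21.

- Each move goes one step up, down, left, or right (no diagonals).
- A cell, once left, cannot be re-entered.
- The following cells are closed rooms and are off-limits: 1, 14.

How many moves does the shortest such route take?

The Manhattan distance from 13 to 21 is |3−5| + |3−1| = 4, so at least 4 moves are needed.
A route of 4 moves achieves this: 13 → 18 → 23 → 22 → 21.
Since 4 matches the lower bound, it is optimal.

4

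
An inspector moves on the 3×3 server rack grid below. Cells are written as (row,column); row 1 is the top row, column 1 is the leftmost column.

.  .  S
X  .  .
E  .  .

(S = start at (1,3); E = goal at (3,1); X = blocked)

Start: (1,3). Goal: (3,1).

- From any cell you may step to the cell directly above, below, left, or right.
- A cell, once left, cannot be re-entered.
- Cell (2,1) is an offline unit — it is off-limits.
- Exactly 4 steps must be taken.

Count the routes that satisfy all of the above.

Need simple routes of exactly 4 moves from (1,3) to (3,1) (Manhattan distance 4, so 0 moves are spent on a detour and 0 undoing it).
Enumerating: (1,3) (2,3) (3,3) (3,2) (3,1) | (1,3) (2,3) (2,2) (3,2) (3,1) | (1,3) (1,2) (2,2) (3,2) (3,1).
That gives 3 routes.

3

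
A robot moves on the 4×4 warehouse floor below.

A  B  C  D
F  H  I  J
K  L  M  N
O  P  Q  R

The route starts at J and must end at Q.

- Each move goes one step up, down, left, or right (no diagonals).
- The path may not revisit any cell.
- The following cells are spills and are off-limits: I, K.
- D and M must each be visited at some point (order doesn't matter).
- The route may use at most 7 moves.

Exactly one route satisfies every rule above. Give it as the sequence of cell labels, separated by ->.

J -> D -> C -> B -> H -> L -> M -> Q

The 7-move cap with required stops at D, M leaves no slack for detours.
Route from J: up 1 to D, left 2 to B, down 2 to L, right 1 to M, down 1 to Q — 7 moves in all.
Check: all required cells visited; 7 ≤ 7 moves.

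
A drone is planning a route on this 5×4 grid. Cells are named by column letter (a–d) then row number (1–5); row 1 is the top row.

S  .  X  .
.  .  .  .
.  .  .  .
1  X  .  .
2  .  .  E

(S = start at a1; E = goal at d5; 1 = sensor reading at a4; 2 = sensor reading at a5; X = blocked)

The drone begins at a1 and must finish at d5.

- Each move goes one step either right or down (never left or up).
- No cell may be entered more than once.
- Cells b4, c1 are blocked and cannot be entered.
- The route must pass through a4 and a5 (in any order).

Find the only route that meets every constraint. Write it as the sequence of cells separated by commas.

Moves only go right or down, so the column and row indices never decrease.
Route from a1: 4× down (reaching a5), 3× right (reaching d5) — 7 moves in all.
Check: all required cells visited.

a1, a2, a3, a4, a5, b5, c5, d5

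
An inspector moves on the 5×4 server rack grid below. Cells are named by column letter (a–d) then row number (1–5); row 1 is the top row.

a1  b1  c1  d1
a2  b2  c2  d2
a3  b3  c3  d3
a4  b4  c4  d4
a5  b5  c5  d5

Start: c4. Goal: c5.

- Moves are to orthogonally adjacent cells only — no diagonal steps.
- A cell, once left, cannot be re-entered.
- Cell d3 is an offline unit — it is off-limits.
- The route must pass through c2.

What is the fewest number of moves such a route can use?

Any route passes through c2 somewhere between c4 and c5. Summing Manhattan distances along the two legs (c4 → c2 → c5) gives a lower bound of 2 + 3 = 5 moves.
The shortest route satisfying every rule uses 7 moves: c4 → c3 → c2 → b2 → b3 → b4 → b5 → c5.
The no-revisit rule (legs can't share cells) pushes the minimum above the 5-move bound; an exhaustive check rules out every length from 5 to 6, leaving 7 as the minimum.

7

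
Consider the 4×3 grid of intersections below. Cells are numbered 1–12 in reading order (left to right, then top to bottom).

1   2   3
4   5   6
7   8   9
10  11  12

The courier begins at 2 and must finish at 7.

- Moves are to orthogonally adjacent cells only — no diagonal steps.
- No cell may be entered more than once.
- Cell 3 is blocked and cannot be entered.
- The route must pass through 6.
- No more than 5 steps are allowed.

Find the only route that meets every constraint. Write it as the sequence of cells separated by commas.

2, 5, 6, 9, 8, 7

Any route must reach 6 and still end at 7 within 5 moves, so the order of the required stops is forced.
Route from 2: down to 5, right to 6, down to 9, 2× left (reaching 7) — 5 moves in all.
Check: all required cells visited; 5 ≤ 5 moves.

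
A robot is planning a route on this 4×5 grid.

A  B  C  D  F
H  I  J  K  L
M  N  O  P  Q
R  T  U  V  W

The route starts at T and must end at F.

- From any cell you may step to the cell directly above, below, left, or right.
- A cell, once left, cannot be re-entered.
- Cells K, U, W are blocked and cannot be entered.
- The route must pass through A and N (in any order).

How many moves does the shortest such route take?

Any route passes through A and N in some order between T and F. Summing Manhattan distances along each leg and taking the cheapest ordering (T → N → A → F) gives a lower bound of 1 + 3 + 4 = 8 moves.
A route of 8 moves achieves this: T → N → I → H → A → B → C → D → F.
Since 8 matches the lower bound, it is optimal.

8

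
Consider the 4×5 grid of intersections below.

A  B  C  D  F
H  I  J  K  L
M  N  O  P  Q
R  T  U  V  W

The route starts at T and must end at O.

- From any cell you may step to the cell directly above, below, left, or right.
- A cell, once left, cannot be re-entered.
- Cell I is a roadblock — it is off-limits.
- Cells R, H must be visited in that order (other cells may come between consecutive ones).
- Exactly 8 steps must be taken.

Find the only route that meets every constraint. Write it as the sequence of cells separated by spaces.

The waypoints must appear in the order R, H, with no cell reused.
Route from T: left 1 to R, up 3 to A, right 2 to C, down 2 to O — 8 moves in all.
Check: order respected (R at step 1, H at step 3); 8 moves as required.

T R M H A B C J O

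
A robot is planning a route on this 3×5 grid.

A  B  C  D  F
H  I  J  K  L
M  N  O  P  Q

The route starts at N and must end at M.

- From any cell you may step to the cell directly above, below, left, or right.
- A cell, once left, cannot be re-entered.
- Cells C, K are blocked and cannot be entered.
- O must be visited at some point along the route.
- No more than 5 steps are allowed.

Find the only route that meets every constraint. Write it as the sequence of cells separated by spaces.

N O J I H M

The 5-move cap with required stops at O leaves no slack for detours.
Route from N: right to O, up to J, 2× left (reaching H), down to M — 5 moves in all.
Check: all required cells visited; 5 ≤ 5 moves.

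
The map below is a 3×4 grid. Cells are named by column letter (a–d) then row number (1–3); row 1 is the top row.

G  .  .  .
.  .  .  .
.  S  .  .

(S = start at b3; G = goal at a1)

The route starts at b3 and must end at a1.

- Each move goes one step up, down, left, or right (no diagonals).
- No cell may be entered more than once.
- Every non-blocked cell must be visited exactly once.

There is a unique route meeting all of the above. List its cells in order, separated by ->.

Need to visit all 12 open cells exactly once, starting at b3 and ending at a1.
Cell d3 has only two open neighbours (d2 and c3), so the path must pass straight through it: one of those is the cell it's entered from and the other is where it exits.
Route from b3: left to a3, up to a2, 2× right (reaching c2), down to c3, right to d3, 2× up (reaching d1), 3× left (reaching a1) — 11 moves in all.
Check: all 12 open cells covered.

b3 -> a3 -> a2 -> b2 -> c2 -> c3 -> d3 -> d2 -> d1 -> c1 -> b1 -> a1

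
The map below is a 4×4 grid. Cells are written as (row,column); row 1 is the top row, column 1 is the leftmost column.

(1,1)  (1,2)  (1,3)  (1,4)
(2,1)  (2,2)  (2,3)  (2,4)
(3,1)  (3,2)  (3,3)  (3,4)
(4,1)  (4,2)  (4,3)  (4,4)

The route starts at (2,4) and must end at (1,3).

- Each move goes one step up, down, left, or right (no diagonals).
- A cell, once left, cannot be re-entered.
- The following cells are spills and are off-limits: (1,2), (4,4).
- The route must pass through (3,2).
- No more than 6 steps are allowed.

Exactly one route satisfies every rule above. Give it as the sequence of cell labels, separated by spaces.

(2,4) (3,4) (3,3) (3,2) (2,2) (2,3) (1,3)

The budget equals the shortest possible length, so every move has to be on a shortest route through the required cells.
Route from (2,4): down 1 to (3,4), left 2 to (3,2), up 1 to (2,2), right 1 to (2,3), up 1 to (1,3) — 6 moves in all.
Check: all required cells visited; 6 ≤ 6 moves.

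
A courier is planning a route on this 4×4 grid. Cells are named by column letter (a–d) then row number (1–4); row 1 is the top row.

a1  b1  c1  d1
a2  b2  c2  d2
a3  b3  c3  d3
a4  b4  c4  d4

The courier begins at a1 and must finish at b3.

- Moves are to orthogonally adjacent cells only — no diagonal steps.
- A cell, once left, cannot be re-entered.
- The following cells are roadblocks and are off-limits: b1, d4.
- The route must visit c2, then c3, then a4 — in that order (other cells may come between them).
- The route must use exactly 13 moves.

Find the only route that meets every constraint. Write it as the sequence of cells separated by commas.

The waypoints must appear in the order c2, c3, a4, with no cell reused.
Route from a1: down 1 to a2, right 2 to c2, up 1 to c1, right 1 to d1, down 2 to d3, left 1 to c3, down 1 to c4, left 2 to a4, up 1 to a3, right 1 to b3 — 13 moves in all.
Check: order respected (c2 at step 3, c3 at step 8, a4 at step 11); 13 moves as required.

a1, a2, b2, c2, c1, d1, d2, d3, c3, c4, b4, a4, a3, b3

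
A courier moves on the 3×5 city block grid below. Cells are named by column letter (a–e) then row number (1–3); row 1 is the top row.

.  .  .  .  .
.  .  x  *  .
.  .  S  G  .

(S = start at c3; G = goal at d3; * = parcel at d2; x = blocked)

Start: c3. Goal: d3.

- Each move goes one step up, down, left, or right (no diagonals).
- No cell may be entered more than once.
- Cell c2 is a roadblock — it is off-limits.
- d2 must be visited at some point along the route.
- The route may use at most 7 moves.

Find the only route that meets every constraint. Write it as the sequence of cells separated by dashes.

c3 - b3 - b2 - b1 - c1 - d1 - d2 - d3

Any route must reach d2 and still end at d3 within 7 moves, so the order of the required stops is forced.
Route from c3: left 1 to b3, up 2 to b1, right 2 to d1, down 2 to d3 — 7 moves in all.
Check: all required cells visited; 7 ≤ 7 moves.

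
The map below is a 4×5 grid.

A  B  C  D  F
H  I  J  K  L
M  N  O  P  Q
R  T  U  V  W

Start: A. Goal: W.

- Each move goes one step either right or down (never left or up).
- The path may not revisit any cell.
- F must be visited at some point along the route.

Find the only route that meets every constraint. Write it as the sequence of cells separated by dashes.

A - B - C - D - F - L - Q - W

Moves only go right or down, so the column and row indices never decrease.
Route from A: right 4 to F, down 3 to W — 7 moves in all.
Check: all required cells visited.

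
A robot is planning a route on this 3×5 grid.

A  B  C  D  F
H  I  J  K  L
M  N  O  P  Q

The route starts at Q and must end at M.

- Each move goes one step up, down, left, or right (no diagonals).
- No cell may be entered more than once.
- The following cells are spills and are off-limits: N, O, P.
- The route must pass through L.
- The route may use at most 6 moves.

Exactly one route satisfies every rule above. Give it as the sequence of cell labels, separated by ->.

Q -> L -> K -> J -> I -> H -> M

The budget equals the shortest possible length, so every move has to be on a shortest route through the required cells.
Route from Q: up to L, 4× left (reaching H), down to M — 6 moves in all.
Check: all required cells visited; 6 ≤ 6 moves.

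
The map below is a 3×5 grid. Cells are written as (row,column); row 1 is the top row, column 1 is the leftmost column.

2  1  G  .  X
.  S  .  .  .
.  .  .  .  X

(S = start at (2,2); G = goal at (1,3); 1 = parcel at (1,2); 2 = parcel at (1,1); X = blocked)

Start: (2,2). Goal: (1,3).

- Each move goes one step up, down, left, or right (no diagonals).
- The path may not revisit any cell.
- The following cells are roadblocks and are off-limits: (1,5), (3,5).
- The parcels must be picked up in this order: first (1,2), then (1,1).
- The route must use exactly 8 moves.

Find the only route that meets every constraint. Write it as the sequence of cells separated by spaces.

(2,2) (1,2) (1,1) (2,1) (3,1) (3,2) (3,3) (2,3) (1,3)

The waypoints must appear in the order (1,2), (1,1), with no cell reused.
Route from (2,2): up to (1,2), left to (1,1), 2× down (reaching (3,1)), 2× right (reaching (3,3)), 2× up (reaching (1,3)) — 8 moves in all.
Check: order respected (1 at step 1, 2 at step 2); 8 moves as required.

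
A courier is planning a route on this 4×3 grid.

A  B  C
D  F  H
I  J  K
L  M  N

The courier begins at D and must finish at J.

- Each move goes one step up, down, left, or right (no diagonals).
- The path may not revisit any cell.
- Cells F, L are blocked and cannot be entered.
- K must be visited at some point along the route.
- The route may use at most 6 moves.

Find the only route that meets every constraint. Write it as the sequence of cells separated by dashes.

The budget equals the shortest possible length, so every move has to be on a shortest route through the required cells.
Route from D: up 1 to A, right 2 to C, down 2 to K, left 1 to J — 6 moves in all.
Check: all required cells visited; 6 ≤ 6 moves.

D - A - B - C - H - K - J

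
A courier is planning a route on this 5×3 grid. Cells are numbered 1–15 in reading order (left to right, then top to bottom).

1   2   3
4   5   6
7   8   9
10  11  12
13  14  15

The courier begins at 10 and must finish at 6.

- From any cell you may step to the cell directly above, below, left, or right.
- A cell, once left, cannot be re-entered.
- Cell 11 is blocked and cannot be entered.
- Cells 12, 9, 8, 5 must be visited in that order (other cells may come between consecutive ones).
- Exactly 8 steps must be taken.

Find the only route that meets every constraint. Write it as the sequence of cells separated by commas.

10, 13, 14, 15, 12, 9, 8, 5, 6

The waypoints must appear in the order 12, 9, 8, 5, with no cell reused.
Route from 10: down to 13, 2× right (reaching 15), 2× up (reaching 9), left to 8, up to 5, right to 6 — 8 moves in all.
Check: order respected (12 at step 4, 9 at step 5, 8 at step 6, 5 at step 7); 8 moves as required.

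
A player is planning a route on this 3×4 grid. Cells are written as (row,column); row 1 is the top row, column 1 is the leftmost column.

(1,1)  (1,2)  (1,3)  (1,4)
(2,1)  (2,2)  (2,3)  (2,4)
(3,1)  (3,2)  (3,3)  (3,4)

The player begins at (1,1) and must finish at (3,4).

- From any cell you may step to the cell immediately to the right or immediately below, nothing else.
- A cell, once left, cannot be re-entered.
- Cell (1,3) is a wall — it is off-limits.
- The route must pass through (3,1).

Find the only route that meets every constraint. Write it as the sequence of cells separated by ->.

Moves only go right or down, so the column and row indices never decrease.
Route from (1,1): down 2 to (3,1), right 3 to (3,4) — 5 moves in all.
Check: all required cells visited.

(1,1) -> (2,1) -> (3,1) -> (3,2) -> (3,3) -> (3,4)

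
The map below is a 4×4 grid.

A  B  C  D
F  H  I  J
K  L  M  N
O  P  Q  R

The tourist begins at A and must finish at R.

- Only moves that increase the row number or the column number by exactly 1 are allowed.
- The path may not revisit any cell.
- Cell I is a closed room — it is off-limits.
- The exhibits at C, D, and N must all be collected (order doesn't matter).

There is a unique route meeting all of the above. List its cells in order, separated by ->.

Moves only go right or down, so the column and row indices never decrease.
Route from A: 3× right (reaching D), 3× down (reaching R) — 6 moves in all.
Check: all required cells visited.

A -> B -> C -> D -> J -> N -> R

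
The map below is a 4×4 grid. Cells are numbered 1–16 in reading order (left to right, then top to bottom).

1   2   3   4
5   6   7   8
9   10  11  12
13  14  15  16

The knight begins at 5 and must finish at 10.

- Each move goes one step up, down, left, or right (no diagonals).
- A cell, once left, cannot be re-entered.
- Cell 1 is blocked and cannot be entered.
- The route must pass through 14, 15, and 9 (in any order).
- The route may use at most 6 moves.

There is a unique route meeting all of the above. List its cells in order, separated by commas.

Any route must reach 14, 15, and 9 and still end at 10 within 6 moves, so the order of the required stops is forced.
Route from 5: down 2 to 13, right 2 to 15, up 1 to 11, left 1 to 10 — 6 moves in all.
Check: all required cells visited; 6 ≤ 6 moves.

5, 9, 13, 14, 15, 11, 10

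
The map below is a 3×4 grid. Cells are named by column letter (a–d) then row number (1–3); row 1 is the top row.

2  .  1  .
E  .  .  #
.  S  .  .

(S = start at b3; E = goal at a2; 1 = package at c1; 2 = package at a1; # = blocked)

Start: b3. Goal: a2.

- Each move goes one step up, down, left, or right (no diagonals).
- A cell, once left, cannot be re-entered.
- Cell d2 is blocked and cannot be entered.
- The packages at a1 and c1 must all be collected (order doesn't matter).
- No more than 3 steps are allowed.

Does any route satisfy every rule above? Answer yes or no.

no

Even ignoring the no-revisit rule, getting from b3 to a2, taking the cheapest ordering b3 → c1 → a1 → a2 needs at least 3 + 2 + 1 = 6 moves (Manhattan distance per leg), which exceeds the 3-move limit.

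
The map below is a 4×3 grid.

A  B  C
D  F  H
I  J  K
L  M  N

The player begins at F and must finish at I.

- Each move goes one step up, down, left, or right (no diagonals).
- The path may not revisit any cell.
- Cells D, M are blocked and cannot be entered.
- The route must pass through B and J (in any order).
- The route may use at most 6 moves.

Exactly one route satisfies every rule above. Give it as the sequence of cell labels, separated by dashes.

F - B - C - H - K - J - I

The budget equals the shortest possible length, so every move has to be on a shortest route through the required cells.
Route from F: up 1 to B, right 1 to C, down 2 to K, left 2 to I — 6 moves in all.
Check: all required cells visited; 6 ≤ 6 moves.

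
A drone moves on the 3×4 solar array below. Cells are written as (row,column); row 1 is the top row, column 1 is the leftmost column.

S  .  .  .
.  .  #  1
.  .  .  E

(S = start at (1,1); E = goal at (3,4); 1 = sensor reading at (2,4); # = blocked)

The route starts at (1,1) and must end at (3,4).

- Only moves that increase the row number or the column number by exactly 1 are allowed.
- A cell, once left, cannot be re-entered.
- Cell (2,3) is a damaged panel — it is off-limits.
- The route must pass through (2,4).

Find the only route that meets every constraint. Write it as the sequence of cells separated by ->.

Moves only go right or down, so the column and row indices never decrease.
Route from (1,1): 3× right (reaching (1,4)), 2× down (reaching (3,4)) — 5 moves in all.
Check: all required cells visited.

(1,1) -> (1,2) -> (1,3) -> (1,4) -> (2,4) -> (3,4)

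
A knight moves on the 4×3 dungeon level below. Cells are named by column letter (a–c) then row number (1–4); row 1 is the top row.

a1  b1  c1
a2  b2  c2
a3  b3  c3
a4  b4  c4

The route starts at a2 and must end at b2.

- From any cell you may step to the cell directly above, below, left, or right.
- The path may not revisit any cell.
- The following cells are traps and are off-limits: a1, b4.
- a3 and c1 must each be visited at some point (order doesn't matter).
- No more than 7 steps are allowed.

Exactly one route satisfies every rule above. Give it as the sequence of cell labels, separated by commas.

The 7-move cap with required stops at a3, c1 leaves no slack for detours.
Route from a2: down to a3, 2× right (reaching c3), 2× up (reaching c1), left to b1, down to b2 — 7 moves in all.
Check: all required cells visited; 7 ≤ 7 moves.

a2, a3, b3, c3, c2, c1, b1, b2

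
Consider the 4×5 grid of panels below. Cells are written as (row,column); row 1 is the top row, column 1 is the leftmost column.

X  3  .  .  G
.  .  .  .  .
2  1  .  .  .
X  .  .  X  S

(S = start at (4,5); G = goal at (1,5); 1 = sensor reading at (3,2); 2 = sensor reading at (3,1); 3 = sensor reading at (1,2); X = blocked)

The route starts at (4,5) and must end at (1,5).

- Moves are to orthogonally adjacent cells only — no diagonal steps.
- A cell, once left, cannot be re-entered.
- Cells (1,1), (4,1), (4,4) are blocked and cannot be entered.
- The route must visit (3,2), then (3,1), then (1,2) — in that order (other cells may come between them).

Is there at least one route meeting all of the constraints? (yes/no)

One route that works: (4,5) → (3,5) → (3,4) → (3,3) → (3,2) → (3,1) → (2,1) → (2,2) → (1,2) → (1,3) → (1,4) → (1,5).

yes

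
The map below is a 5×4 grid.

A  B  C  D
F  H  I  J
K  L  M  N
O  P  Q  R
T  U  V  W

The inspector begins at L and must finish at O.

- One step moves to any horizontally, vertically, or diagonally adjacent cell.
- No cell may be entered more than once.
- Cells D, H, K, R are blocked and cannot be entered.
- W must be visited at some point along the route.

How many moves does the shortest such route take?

Any route passes through W somewhere between L and O. Summing Chebyshev distances along the two legs (L → W → O) gives a lower bound of 2 + 3 = 5 moves.
A route of 5 moves achieves this: L → Q → W → V → P → O.
Since 5 matches the lower bound, it is optimal.

5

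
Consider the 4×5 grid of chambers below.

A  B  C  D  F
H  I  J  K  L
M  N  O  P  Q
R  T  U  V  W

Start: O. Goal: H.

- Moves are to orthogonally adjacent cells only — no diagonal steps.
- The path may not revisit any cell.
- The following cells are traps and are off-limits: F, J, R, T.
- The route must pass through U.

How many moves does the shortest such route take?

9

Any route passes through U somewhere between O and H. Summing Manhattan distances along the two legs (O → U → H) gives a lower bound of 1 + 4 = 5 moves.
The shortest route satisfying every rule uses 9 moves: O → U → V → P → K → D → C → B → I → H.
The no-revisit rule (legs can't share cells) pushes the minimum above the 5-move bound; an exhaustive check rules out every length from 5 to 8 (on a 4-connected grid the length of any start-to-goal walk has the same parity as the Manhattan bound, so only lengths 5, 7, 9, … need checking), leaving 9 as the minimum.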